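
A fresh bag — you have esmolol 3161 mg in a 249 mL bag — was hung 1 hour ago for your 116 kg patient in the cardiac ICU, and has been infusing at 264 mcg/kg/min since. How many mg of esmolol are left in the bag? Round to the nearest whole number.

1324 mg

Dose = 264 mcg/kg/min × 116 kg = 30624 mcg/min
30624 mcg/min × 60 min/hr = 1837440 mcg/hr
Concentration = 3161 mg ÷ 249 mL = 12.69478 mg/mL = 12694.78 mcg/mL
Rate = 1837440 mcg/hr ÷ 12694.78 mcg/mL = 144.7398 mL/hr
Volume infused = 144.7398 mL/hr × 1 hr = 144.7398 mL
Volume remaining = 249 − 144.7398 = 104.2602 mL
Drug remaining = 104.2602 mL × 12694.78 mcg/mL = 1323560 mcg = 1323.56 mg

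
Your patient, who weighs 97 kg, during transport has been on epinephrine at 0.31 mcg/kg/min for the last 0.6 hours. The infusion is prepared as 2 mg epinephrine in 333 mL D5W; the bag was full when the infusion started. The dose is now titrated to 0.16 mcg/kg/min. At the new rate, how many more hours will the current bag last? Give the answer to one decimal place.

Initial rate:
Dose = 0.31 mcg/kg/min × 97 kg = 30.07 mcg/min
30.07 mcg/min × 60 min/hr = 1804.2 mcg/hr
Concentration = 2 mg ÷ 333 mL = 0.006006006 mg/mL = 6.006006 mcg/mL
Rate = 1804.2 mcg/hr ÷ 6.006006 mcg/mL = 300.3993 mL/hr
Volume infused so far = 300.3993 mL/hr × 0.6 hr = 180.2396 mL
Volume remaining = 333 − 180.2396 = 152.7604 mL
New rate:
Dose = 0.16 mcg/kg/min × 97 kg = 15.52 mcg/min
15.52 mcg/min × 60 min/hr = 931.2 mcg/hr
Rate = 931.2 mcg/hr ÷ 6.006006 mcg/mL = 155.0448 mL/hr
Time remaining = 152.7604 mL ÷ 155.0448 mL/hr = 0.9852663 hr

1.0 hours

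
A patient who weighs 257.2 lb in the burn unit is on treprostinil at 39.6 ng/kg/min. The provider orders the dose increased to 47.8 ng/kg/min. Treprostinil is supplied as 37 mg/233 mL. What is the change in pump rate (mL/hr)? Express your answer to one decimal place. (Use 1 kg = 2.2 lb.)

At the current dose:
Weight = 257.2 lb ÷ 2.2 lb/kg = 116.9091 kg
Dose = 39.6 ng/kg/min × 116.9091 kg = 4629.6 ng/min
4629.6 ng/min × 60 min/hr = 277776 ng/hr
Concentration = 37 mg ÷ 233 mL = 0.1587983 mg/mL = 158798.3 ng/mL
Rate = 277776 ng/hr ÷ 158798.3 ng/mL = 1.749238 mL/hr
At the new dose:
Dose = 47.8 ng/kg/min × 116.9091 kg = 5588.255 ng/min
5588.255 ng/min × 60 min/hr = 335295.3 ng/hr
Rate = 335295.3 ng/hr ÷ 158798.3 ng/mL = 2.111454 mL/hr
Change = 2.111454 − 1.749238 = 0.362216 mL/hr → 0.362216 mL/hr increase

0.4 mL/hr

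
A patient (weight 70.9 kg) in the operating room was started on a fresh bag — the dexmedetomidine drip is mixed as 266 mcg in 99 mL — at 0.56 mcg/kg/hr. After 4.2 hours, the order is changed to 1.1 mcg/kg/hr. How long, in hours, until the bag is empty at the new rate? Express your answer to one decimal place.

1.3 hours

Initial rate:
Dose = 0.56 mcg/kg/hr × 70.9 kg = 39.704 mcg/hr
Concentration = 266 mcg ÷ 99 mL = 2.686869 mcg/mL
Rate = 39.704 mcg/hr ÷ 2.686869 mcg/mL = 14.77705 mL/hr
Volume infused so far = 14.77705 mL/hr × 4.2 hr = 62.06362 mL
Volume remaining = 99 − 62.06362 = 36.93638 mL
New rate:
Dose = 1.1 mcg/kg/hr × 70.9 kg = 77.99 mcg/hr
Rate = 77.99 mcg/hr ÷ 2.686869 mcg/mL = 29.02635 mL/hr
Time remaining = 36.93638 mL ÷ 29.02635 mL/hr = 1.272512 hr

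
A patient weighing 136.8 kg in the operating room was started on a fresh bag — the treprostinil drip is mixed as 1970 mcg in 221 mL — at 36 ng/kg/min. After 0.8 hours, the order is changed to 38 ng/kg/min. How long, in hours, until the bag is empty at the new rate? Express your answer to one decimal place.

Initial rate:
Dose = 36 ng/kg/min × 136.8 kg = 4924.8 ng/min
4924.8 ng/min × 60 min/hr = 295488 ng/hr
Concentration = 1970 mcg ÷ 221 mL = 8.914027 mcg/mL = 8914.027 ng/mL
Rate = 295488 ng/hr ÷ 8914.027 ng/mL = 33.14865 mL/hr
Volume infused so far = 33.14865 mL/hr × 0.8 hr = 26.51892 mL
Volume remaining = 221 − 26.51892 = 194.4811 mL
New rate:
Dose = 38 ng/kg/min × 136.8 kg = 5198.4 ng/min
5198.4 ng/min × 60 min/hr = 311904 ng/hr
Rate = 311904 ng/hr ÷ 8914.027 ng/mL = 34.99025 mL/hr
Time remaining = 194.4811 mL ÷ 34.99025 mL/hr = 5.558151 hr

5.6 hours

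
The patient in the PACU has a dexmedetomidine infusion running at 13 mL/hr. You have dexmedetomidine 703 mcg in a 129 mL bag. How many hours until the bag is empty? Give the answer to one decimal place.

Duration = 129 mL ÷ 13 mL/hr = 9.923077 hr

9.9 hours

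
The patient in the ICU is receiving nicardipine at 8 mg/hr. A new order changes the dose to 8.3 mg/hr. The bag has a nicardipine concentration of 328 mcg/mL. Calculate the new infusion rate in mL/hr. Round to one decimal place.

Concentration = 328 mcg/mL = 0.328 mg/mL
Rate = 8.3 mg/hr ÷ 0.328 mg/mL = 25.30488 mL/hr

25.3 mL/hr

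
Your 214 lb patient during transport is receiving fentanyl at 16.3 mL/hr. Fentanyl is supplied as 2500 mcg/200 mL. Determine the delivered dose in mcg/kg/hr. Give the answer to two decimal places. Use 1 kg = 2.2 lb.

Weight = 214 lb ÷ 2.2 lb/kg = 97.27273 kg
Concentration = 2500 mcg ÷ 200 mL = 12.5 mcg/mL
Drug rate = 16.3 mL/hr × 12.5 mcg/mL = 203.75 mcg/hr
203.75 mcg/hr ÷ 97.27273 kg = 2.094626 mcg/kg/hr

2.09 mcg/kg/hr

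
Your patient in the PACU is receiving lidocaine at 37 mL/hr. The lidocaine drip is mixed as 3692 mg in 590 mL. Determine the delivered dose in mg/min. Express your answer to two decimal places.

3.86 mg/min

Concentration = 3692 mg ÷ 590 mL = 6.257627 mg/mL
Drug rate = 37 mL/hr × 6.257627 mg/mL = 231.5322 mg/hr
231.5322 mg/hr ÷ 60 min/hr = 3.85887 mg/min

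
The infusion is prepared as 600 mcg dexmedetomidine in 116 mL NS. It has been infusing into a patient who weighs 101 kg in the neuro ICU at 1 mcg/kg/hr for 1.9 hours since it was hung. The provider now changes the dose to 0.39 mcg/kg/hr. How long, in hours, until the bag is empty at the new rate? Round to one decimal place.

10.4 hours

Initial rate:
Dose = 1 mcg/kg/hr × 101 kg = 101 mcg/hr
Concentration = 600 mcg ÷ 116 mL = 5.172414 mcg/mL
Rate = 101 mcg/hr ÷ 5.172414 mcg/mL = 19.52667 mL/hr
Volume infused so far = 19.52667 mL/hr × 1.9 hr = 37.10067 mL
Volume remaining = 116 − 37.10067 = 78.89933 mL
New rate:
Dose = 0.39 mcg/kg/hr × 101 kg = 39.39 mcg/hr
Rate = 39.39 mcg/hr ÷ 5.172414 mcg/mL = 7.6154 mL/hr
Time remaining = 78.89933 mL ÷ 7.6154 mL/hr = 10.3605 hr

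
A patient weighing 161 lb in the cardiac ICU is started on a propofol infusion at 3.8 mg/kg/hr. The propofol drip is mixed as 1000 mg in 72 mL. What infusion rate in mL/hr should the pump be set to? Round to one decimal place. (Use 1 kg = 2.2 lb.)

Weight = 161 lb ÷ 2.2 lb/kg = 73.18182 kg
Dose = 3.8 mg/kg/hr × 73.18182 kg = 278.0909 mg/hr
Concentration = 1000 mg ÷ 72 mL = 13.88889 mg/mL
Rate = 278.0909 mg/hr ÷ 13.88889 mg/mL = 20.02255 mL/hr

20.0 mL/hr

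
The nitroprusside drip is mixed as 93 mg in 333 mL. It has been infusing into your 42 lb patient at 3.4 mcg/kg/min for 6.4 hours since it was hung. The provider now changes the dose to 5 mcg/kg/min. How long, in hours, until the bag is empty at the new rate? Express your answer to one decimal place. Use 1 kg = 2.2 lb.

Initial rate:
Weight = 42 lb ÷ 2.2 lb/kg = 19.09091 kg
Dose = 3.4 mcg/kg/min × 19.09091 kg = 64.90909 mcg/min
64.90909 mcg/min × 60 min/hr = 3894.545 mcg/hr
Concentration = 93 mg ÷ 333 mL = 0.2792793 mg/mL = 279.2793 mcg/mL
Rate = 3894.545 mcg/hr ÷ 279.2793 mcg/mL = 13.94499 mL/hr
Volume infused so far = 13.94499 mL/hr × 6.4 hr = 89.24791 mL
Volume remaining = 333 − 89.24791 = 243.7521 mL
New rate:
Dose = 5 mcg/kg/min × 19.09091 kg = 95.45455 mcg/min
95.45455 mcg/min × 60 min/hr = 5727.273 mcg/hr
Rate = 5727.273 mcg/hr ÷ 279.2793 mcg/mL = 20.50733 mL/hr
Time remaining = 243.7521 mL ÷ 20.50733 mL/hr = 11.8861 hr

11.9 hours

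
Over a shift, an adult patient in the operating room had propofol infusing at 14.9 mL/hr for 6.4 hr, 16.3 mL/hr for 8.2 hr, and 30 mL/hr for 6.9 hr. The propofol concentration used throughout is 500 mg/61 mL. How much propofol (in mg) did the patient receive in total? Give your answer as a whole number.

3574 mg

Concentration = 500 mg ÷ 61 mL = 8.196721 mg/mL
Stage 1: 14.9 mL/hr × 6.4 hr = 95.36 mL → 95.36 mL × 8.196721 mg/mL = 781.6393 mg
Stage 2: 16.3 mL/hr × 8.2 hr = 133.66 mL → 133.66 mL × 8.196721 mg/mL = 1095.574 mg
Stage 3: 30 mL/hr × 6.9 hr = 207 mL → 207 mL × 8.196721 mg/mL = 1696.721 mg
Total = 781.6393 + 1095.574 + 1696.721 = 3573.934 mg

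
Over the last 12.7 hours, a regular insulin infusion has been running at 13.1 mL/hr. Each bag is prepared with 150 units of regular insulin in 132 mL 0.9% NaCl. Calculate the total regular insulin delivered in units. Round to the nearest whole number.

Concentration = 150 units ÷ 132 mL = 1.136364 units/mL
Drug rate = 13.1 mL/hr × 1.136364 units/mL = 14.88636 units/hr
Total = 14.88636 units/hr × 12.7 hr = 189.0568 units

189 units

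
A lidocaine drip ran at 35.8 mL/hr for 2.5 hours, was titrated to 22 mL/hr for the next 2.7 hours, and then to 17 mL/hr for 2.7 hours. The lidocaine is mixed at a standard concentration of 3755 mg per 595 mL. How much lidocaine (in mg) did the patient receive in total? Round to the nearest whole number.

1229 mg

Concentration = 3755 mg ÷ 595 mL = 6.310924 mg/mL
Stage 1: 35.8 mL/hr × 2.5 hr = 89.5 mL → 89.5 mL × 6.310924 mg/mL = 564.8277 mg
Stage 2: 22 mL/hr × 2.7 hr = 59.4 mL → 59.4 mL × 6.310924 mg/mL = 374.8689 mg
Stage 3: 17 mL/hr × 2.7 hr = 45.9 mL → 45.9 mL × 6.310924 mg/mL = 289.6714 mg
Total = 564.8277 + 374.8689 + 289.6714 = 1229.368 mg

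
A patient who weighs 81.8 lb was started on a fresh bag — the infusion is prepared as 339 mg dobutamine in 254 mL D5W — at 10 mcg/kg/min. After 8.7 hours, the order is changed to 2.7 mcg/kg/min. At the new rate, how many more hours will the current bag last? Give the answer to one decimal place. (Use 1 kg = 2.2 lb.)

24.1 hours

Initial rate:
Weight = 81.8 lb ÷ 2.2 lb/kg = 37.18182 kg
Dose = 10 mcg/kg/min × 37.18182 kg = 371.8182 mcg/min
371.8182 mcg/min × 60 min/hr = 22309.09 mcg/hr
Concentration = 339 mg ÷ 254 mL = 1.334646 mg/mL = 1334.646 mcg/mL
Rate = 22309.09 mcg/hr ÷ 1334.646 mcg/mL = 16.71537 mL/hr
Volume infused so far = 16.71537 mL/hr × 8.7 hr = 145.4237 mL
Volume remaining = 254 − 145.4237 = 108.5763 mL
New rate:
Dose = 2.7 mcg/kg/min × 37.18182 kg = 100.3909 mcg/min
100.3909 mcg/min × 60 min/hr = 6023.455 mcg/hr
Rate = 6023.455 mcg/hr ÷ 1334.646 mcg/mL = 4.513149 mL/hr
Time remaining = 108.5763 mL ÷ 4.513149 mL/hr = 24.05777 hr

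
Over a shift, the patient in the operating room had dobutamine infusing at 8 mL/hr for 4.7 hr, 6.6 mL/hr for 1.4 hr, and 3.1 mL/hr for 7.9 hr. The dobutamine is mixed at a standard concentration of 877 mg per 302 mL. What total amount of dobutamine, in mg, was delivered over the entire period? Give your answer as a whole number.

207 mg

Concentration = 877 mg ÷ 302 mL = 2.903974 mg/mL
Stage 1: 8 mL/hr × 4.7 hr = 37.6 mL → 37.6 mL × 2.903974 mg/mL = 109.1894 mg
Stage 2: 6.6 mL/hr × 1.4 hr = 9.24 mL → 9.24 mL × 2.903974 mg/mL = 26.83272 mg
Stage 3: 3.1 mL/hr × 7.9 hr = 24.49 mL → 24.49 mL × 2.903974 mg/mL = 71.11831 mg
Total = 109.1894 + 26.83272 + 71.11831 = 207.1404 mg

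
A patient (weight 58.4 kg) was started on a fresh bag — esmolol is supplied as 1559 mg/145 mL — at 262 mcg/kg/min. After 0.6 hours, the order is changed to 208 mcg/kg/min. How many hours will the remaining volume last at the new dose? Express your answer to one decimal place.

1.4 hours

Initial rate:
Dose = 262 mcg/kg/min × 58.4 kg = 15300.8 mcg/min
15300.8 mcg/min × 60 min/hr = 918048 mcg/hr
Concentration = 1559 mg ÷ 145 mL = 10.75172 mg/mL = 10751.72 mcg/mL
Rate = 918048 mcg/hr ÷ 10751.72 mcg/mL = 85.38612 mL/hr
Volume infused so far = 85.38612 mL/hr × 0.6 hr = 51.23167 mL
Volume remaining = 145 − 51.23167 = 93.76833 mL
New rate:
Dose = 208 mcg/kg/min × 58.4 kg = 12147.2 mcg/min
12147.2 mcg/min × 60 min/hr = 728832 mcg/hr
Rate = 728832 mcg/hr ÷ 10751.72 mcg/mL = 67.78745 mL/hr
Time remaining = 93.76833 mL ÷ 67.78745 mL/hr = 1.38327 hr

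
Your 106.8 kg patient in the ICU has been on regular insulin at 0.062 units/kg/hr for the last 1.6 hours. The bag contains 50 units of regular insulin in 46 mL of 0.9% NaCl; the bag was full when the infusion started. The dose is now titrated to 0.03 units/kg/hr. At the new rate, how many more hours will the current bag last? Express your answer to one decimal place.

Initial rate:
Dose = 0.062 units/kg/hr × 106.8 kg = 6.6216 units/hr
Concentration = 50 units ÷ 46 mL = 1.086957 units/mL
Rate = 6.6216 units/hr ÷ 1.086957 units/mL = 6.091872 mL/hr
Volume infused so far = 6.091872 mL/hr × 1.6 hr = 9.746995 mL
Volume remaining = 46 − 9.746995 = 36.253 mL
New rate:
Dose = 0.03 units/kg/hr × 106.8 kg = 3.204 units/hr
Rate = 3.204 units/hr ÷ 1.086957 units/mL = 2.94768 mL/hr
Time remaining = 36.253 mL ÷ 2.94768 mL/hr = 12.29883 hr

12.3 hours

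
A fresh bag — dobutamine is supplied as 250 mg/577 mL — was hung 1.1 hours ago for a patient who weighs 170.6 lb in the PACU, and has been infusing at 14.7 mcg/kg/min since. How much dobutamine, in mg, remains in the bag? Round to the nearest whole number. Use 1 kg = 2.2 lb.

Weight = 170.6 lb ÷ 2.2 lb/kg = 77.54545 kg
Dose = 14.7 mcg/kg/min × 77.54545 kg = 1139.918 mcg/min
1139.918 mcg/min × 60 min/hr = 68395.09 mcg/hr
Concentration = 250 mg ÷ 577 mL = 0.4332756 mg/mL = 433.2756 mcg/mL
Rate = 68395.09 mcg/hr ÷ 433.2756 mcg/mL = 157.8559 mL/hr
Volume infused = 157.8559 mL/hr × 1.1 hr = 173.6415 mL
Volume remaining = 577 − 173.6415 = 403.3585 mL
Drug remaining = 403.3585 mL × 433.2756 mcg/mL = 174765.4 mcg = 174.7654 mg

175 mg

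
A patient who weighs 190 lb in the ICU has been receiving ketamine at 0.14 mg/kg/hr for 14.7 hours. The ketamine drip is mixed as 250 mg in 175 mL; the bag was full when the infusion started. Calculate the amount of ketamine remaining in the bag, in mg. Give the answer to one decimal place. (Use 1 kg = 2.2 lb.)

72.3 mg

Weight = 190 lb ÷ 2.2 lb/kg = 86.36364 kg
Dose = 0.14 mg/kg/hr × 86.36364 kg = 12.09091 mg/hr
Concentration = 250 mg ÷ 175 mL = 1.428571 mg/mL
Rate = 12.09091 mg/hr ÷ 1.428571 mg/mL = 8.463636 mL/hr
Volume infused = 8.463636 mL/hr × 14.7 hr = 124.4155 mL
Volume remaining = 175 − 124.4155 = 50.58455 mL
Drug remaining = 50.58455 mL × 1.428571 mg/mL = 72.26364 mg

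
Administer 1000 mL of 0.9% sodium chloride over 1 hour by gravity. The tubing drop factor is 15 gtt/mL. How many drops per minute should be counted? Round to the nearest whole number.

250 gtt/min

1000 mL ÷ (1 hr × 60 = 60 min) = 16.66667 mL/min
16.66667 mL/min × 15 gtt/mL = 250 gtt/min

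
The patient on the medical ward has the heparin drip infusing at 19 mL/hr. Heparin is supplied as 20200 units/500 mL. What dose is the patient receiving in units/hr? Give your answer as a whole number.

Concentration = 20200 units ÷ 500 mL = 40.4 units/mL
Drug rate = 19 mL/hr × 40.4 units/mL = 767.6 units/hr

768 units/hr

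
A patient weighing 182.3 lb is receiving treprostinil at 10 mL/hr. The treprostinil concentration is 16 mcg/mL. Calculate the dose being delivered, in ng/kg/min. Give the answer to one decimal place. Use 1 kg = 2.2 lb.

32.2 ng/kg/min

Weight = 182.3 lb ÷ 2.2 lb/kg = 82.86364 kg
Concentration = 16 mcg/mL = 16000 ng/mL
Drug rate = 10 mL/hr × 16000 ng/mL = 160000 ng/hr
160000 ng/hr ÷ 60 min/hr = 2666.667 ng/min
2666.667 ng/min ÷ 82.86364 kg = 32.18139 ng/kg/min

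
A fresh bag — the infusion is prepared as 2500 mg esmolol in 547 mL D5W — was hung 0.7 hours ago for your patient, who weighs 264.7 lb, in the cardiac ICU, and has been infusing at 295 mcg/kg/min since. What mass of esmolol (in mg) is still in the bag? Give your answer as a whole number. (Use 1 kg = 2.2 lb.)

Weight = 264.7 lb ÷ 2.2 lb/kg = 120.3182 kg
Dose = 295 mcg/kg/min × 120.3182 kg = 35493.86 mcg/min
35493.86 mcg/min × 60 min/hr = 2129632 mcg/hr
Concentration = 2500 mg ÷ 547 mL = 4.570384 mg/mL = 4570.384 mcg/mL
Rate = 2129632 mcg/hr ÷ 4570.384 mcg/mL = 465.9634 mL/hr
Volume infused = 465.9634 mL/hr × 0.7 hr = 326.1744 mL
Volume remaining = 547 − 326.1744 = 220.8256 mL
Drug remaining = 220.8256 mL × 4570.384 mcg/mL = 1009258 mcg = 1009.258 mg

1009 mg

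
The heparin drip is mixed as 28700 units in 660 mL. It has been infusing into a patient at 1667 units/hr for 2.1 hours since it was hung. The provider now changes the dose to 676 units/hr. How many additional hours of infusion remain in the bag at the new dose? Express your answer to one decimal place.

Initial rate:
Concentration = 28700 units ÷ 660 mL = 43.48485 units/mL
Rate = 1667 units/hr ÷ 43.48485 units/mL = 38.33519 mL/hr
Volume infused so far = 38.33519 mL/hr × 2.1 hr = 80.5039 mL
Volume remaining = 660 − 80.5039 = 579.4961 mL
New rate:
Rate = 676 units/hr ÷ 43.48485 units/mL = 15.54564 mL/hr
Time remaining = 579.4961 mL ÷ 15.54564 mL/hr = 37.27707 hr

37.3 hours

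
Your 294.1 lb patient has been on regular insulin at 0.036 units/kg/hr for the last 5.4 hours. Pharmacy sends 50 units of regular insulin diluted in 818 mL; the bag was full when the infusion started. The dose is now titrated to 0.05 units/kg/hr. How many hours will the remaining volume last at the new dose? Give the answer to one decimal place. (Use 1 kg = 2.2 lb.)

3.6 hours

Initial rate:
Weight = 294.1 lb ÷ 2.2 lb/kg = 133.6818 kg
Dose = 0.036 units/kg/hr × 133.6818 kg = 4.812545 units/hr
Concentration = 50 units ÷ 818 mL = 0.06112469 units/mL
Rate = 4.812545 units/hr ÷ 0.06112469 units/mL = 78.73324 mL/hr
Volume infused so far = 78.73324 mL/hr × 5.4 hr = 425.1595 mL
Volume remaining = 818 − 425.1595 = 392.8405 mL
New rate:
Dose = 0.05 units/kg/hr × 133.6818 kg = 6.684091 units/hr
Rate = 6.684091 units/hr ÷ 0.06112469 units/mL = 109.3517 mL/hr
Time remaining = 392.8405 mL ÷ 109.3517 mL/hr = 3.592449 hr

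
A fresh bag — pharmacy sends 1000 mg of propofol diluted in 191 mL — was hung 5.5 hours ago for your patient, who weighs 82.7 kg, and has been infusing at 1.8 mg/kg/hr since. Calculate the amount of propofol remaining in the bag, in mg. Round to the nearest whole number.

Dose = 1.8 mg/kg/hr × 82.7 kg = 148.86 mg/hr
Concentration = 1000 mg ÷ 191 mL = 5.235602 mg/mL
Rate = 148.86 mg/hr ÷ 5.235602 mg/mL = 28.43226 mL/hr
Volume infused = 28.43226 mL/hr × 5.5 hr = 156.3774 mL
Volume remaining = 191 − 156.3774 = 34.62257 mL
Drug remaining = 34.62257 mL × 5.235602 mg/mL = 181.27 mg

181 mg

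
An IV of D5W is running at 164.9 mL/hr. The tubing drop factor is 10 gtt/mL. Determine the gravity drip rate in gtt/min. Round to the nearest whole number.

27 gtt/min

164.9 mL/hr ÷ 60 min/hr = 2.748333 mL/min
2.748333 mL/min × 10 gtt/mL = 27.48333 gtt/min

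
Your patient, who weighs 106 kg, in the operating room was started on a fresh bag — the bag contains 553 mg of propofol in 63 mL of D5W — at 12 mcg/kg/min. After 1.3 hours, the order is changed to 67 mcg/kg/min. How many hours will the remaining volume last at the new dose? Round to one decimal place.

Initial rate:
Dose = 12 mcg/kg/min × 106 kg = 1272 mcg/min
1272 mcg/min × 60 min/hr = 76320 mcg/hr
Concentration = 553 mg ÷ 63 mL = 8.777778 mg/mL = 8777.778 mcg/mL
Rate = 76320 mcg/hr ÷ 8777.778 mcg/mL = 8.694684 mL/hr
Volume infused so far = 8.694684 mL/hr × 1.3 hr = 11.30309 mL
Volume remaining = 63 − 11.30309 = 51.69691 mL
New rate:
Dose = 67 mcg/kg/min × 106 kg = 7102 mcg/min
7102 mcg/min × 60 min/hr = 426120 mcg/hr
Rate = 426120 mcg/hr ÷ 8777.778 mcg/mL = 48.54532 mL/hr
Time remaining = 51.69691 mL ÷ 48.54532 mL/hr = 1.064921 hr

1.1 hours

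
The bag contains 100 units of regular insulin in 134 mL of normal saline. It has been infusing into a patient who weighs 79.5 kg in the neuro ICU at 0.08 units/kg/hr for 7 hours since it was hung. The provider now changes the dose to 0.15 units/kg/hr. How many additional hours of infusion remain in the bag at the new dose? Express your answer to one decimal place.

4.7 hours

Initial rate:
Dose = 0.08 units/kg/hr × 79.5 kg = 6.36 units/hr
Concentration = 100 units ÷ 134 mL = 0.7462687 units/mL
Rate = 6.36 units/hr ÷ 0.7462687 units/mL = 8.5224 mL/hr
Volume infused so far = 8.5224 mL/hr × 7 hr = 59.6568 mL
Volume remaining = 134 − 59.6568 = 74.3432 mL
New rate:
Dose = 0.15 units/kg/hr × 79.5 kg = 11.925 units/hr
Rate = 11.925 units/hr ÷ 0.7462687 units/mL = 15.9795 mL/hr
Time remaining = 74.3432 mL ÷ 15.9795 mL/hr = 4.652411 hr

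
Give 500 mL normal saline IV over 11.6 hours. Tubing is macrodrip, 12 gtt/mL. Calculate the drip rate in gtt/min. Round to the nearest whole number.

9 gtt/min

500 mL ÷ (11.6 hr × 60 = 696 min) = 0.7183908 mL/min
0.7183908 mL/min × 12 gtt/mL = 8.62069 gtt/min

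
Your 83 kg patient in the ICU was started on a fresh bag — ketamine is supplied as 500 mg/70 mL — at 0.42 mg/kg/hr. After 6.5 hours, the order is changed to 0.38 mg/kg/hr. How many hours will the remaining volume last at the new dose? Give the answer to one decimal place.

Initial rate:
Dose = 0.42 mg/kg/hr × 83 kg = 34.86 mg/hr
Concentration = 500 mg ÷ 70 mL = 7.142857 mg/mL
Rate = 34.86 mg/hr ÷ 7.142857 mg/mL = 4.8804 mL/hr
Volume infused so far = 4.8804 mL/hr × 6.5 hr = 31.7226 mL
Volume remaining = 70 − 31.7226 = 38.2774 mL
New rate:
Dose = 0.38 mg/kg/hr × 83 kg = 31.54 mg/hr
Rate = 31.54 mg/hr ÷ 7.142857 mg/mL = 4.4156 mL/hr
Time remaining = 38.2774 mL ÷ 4.4156 mL/hr = 8.668675 hr

8.7 hours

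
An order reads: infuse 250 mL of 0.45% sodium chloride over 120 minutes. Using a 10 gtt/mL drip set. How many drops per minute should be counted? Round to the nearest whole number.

21 gtt/min

250 mL ÷ (120 min) = 2.083333 mL/min
2.083333 mL/min × 10 gtt/mL = 20.83333 gtt/min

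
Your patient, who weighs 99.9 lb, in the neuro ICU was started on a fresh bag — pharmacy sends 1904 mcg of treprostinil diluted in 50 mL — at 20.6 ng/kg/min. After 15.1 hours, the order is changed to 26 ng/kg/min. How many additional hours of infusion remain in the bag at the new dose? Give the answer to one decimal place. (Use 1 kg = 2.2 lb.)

14.9 hours

Initial rate:
Weight = 99.9 lb ÷ 2.2 lb/kg = 45.40909 kg
Dose = 20.6 ng/kg/min × 45.40909 kg = 935.4273 ng/min
935.4273 ng/min × 60 min/hr = 56125.64 ng/hr
Concentration = 1904 mcg ÷ 50 mL = 38.08 mcg/mL = 38080 ng/mL
Rate = 56125.64 ng/hr ÷ 38080 ng/mL = 1.473888 mL/hr
Volume infused so far = 1.473888 mL/hr × 15.1 hr = 22.2557 mL
Volume remaining = 50 − 22.2557 = 27.7443 mL
New rate:
Dose = 26 ng/kg/min × 45.40909 kg = 1180.636 ng/min
1180.636 ng/min × 60 min/hr = 70838.18 ng/hr
Rate = 70838.18 ng/hr ÷ 38080 ng/mL = 1.860246 mL/hr
Time remaining = 27.7443 mL ÷ 1.860246 mL/hr = 14.91431 hr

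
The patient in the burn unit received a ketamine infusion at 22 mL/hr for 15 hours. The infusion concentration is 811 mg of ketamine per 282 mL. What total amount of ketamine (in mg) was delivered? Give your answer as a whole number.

Concentration = 811 mg ÷ 282 mL = 2.875887 mg/mL
Drug rate = 22 mL/hr × 2.875887 mg/mL = 63.2695 mg/hr
Total = 63.2695 mg/hr × 15 hr = 949.0426 mg

949 mg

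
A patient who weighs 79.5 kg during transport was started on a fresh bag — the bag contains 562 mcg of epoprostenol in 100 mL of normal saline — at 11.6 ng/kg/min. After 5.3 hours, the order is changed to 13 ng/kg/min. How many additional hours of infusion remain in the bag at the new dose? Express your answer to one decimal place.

Initial rate:
Dose = 11.6 ng/kg/min × 79.5 kg = 922.2 ng/min
922.2 ng/min × 60 min/hr = 55332 ng/hr
Concentration = 562 mcg ÷ 100 mL = 5.62 mcg/mL = 5620 ng/mL
Rate = 55332 ng/hr ÷ 5620 ng/mL = 9.845552 mL/hr
Volume infused so far = 9.845552 mL/hr × 5.3 hr = 52.18142 mL
Volume remaining = 100 − 52.18142 = 47.81858 mL
New rate:
Dose = 13 ng/kg/min × 79.5 kg = 1033.5 ng/min
1033.5 ng/min × 60 min/hr = 62010 ng/hr
Rate = 62010 ng/hr ÷ 5620 ng/mL = 11.03381 mL/hr
Time remaining = 47.81858 mL ÷ 11.03381 mL/hr = 4.333824 hr

4.3 hours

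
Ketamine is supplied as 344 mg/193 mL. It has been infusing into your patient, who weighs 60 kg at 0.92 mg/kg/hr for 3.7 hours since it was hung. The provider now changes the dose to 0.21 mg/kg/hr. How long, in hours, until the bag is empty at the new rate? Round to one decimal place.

Initial rate:
Dose = 0.92 mg/kg/hr × 60 kg = 55.2 mg/hr
Concentration = 344 mg ÷ 193 mL = 1.782383 mg/mL
Rate = 55.2 mg/hr ÷ 1.782383 mg/mL = 30.96977 mL/hr
Volume infused so far = 30.96977 mL/hr × 3.7 hr = 114.5881 mL
Volume remaining = 193 − 114.5881 = 78.41186 mL
New rate:
Dose = 0.21 mg/kg/hr × 60 kg = 12.6 mg/hr
Rate = 12.6 mg/hr ÷ 1.782383 mg/mL = 7.069186 mL/hr
Time remaining = 78.41186 mL ÷ 7.069186 mL/hr = 11.09206 hr

11.1 hours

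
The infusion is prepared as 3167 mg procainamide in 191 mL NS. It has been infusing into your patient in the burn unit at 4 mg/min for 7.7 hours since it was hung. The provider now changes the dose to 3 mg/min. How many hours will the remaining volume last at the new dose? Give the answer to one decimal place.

Initial rate:
4 mg/min × 60 min/hr = 240 mg/hr
Concentration = 3167 mg ÷ 191 mL = 16.58115 mg/mL
Rate = 240 mg/hr ÷ 16.58115 mg/mL = 14.47427 mL/hr
Volume infused so far = 14.47427 mL/hr × 7.7 hr = 111.4518 mL
Volume remaining = 191 − 111.4518 = 79.54815 mL
New rate:
3 mg/min × 60 min/hr = 180 mg/hr
Rate = 180 mg/hr ÷ 16.58115 mg/mL = 10.8557 mL/hr
Time remaining = 79.54815 mL ÷ 10.8557 mL/hr = 7.327778 hr

7.3 hours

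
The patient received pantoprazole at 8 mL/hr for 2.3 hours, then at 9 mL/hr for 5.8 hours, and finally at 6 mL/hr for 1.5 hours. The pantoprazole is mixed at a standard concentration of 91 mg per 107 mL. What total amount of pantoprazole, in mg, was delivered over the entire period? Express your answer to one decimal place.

Concentration = 91 mg ÷ 107 mL = 0.8504673 mg/mL
Stage 1: 8 mL/hr × 2.3 hr = 18.4 mL → 18.4 mL × 0.8504673 mg/mL = 15.6486 mg
Stage 2: 9 mL/hr × 5.8 hr = 52.2 mL → 52.2 mL × 0.8504673 mg/mL = 44.39439 mg
Stage 3: 6 mL/hr × 1.5 hr = 9 mL → 9 mL × 0.8504673 mg/mL = 7.654206 mg
Total = 15.6486 + 44.39439 + 7.654206 = 67.6972 mg

67.7 mg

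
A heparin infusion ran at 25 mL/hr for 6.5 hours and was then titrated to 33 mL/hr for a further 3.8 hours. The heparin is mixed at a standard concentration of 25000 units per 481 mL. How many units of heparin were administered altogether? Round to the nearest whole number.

Concentration = 25000 units ÷ 481 mL = 51.97505 units/mL
Stage 1: 25 mL/hr × 6.5 hr = 162.5 mL → 162.5 mL × 51.97505 units/mL = 8445.946 units
Stage 2: 33 mL/hr × 3.8 hr = 125.4 mL → 125.4 mL × 51.97505 units/mL = 6517.672 units
Total = 8445.946 + 6517.672 = 14963.62 units

14964 units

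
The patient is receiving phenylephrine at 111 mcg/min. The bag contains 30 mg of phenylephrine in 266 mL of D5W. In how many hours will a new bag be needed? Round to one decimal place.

111 mcg/min × 60 min/hr = 6660 mcg/hr
Concentration = 30 mg ÷ 266 mL = 0.112782 mg/mL = 112.782 mcg/mL
Rate = 6660 mcg/hr ÷ 112.782 mcg/mL = 59.052 mL/hr
Duration = 266 mL ÷ 59.052 mL/hr = 4.504505 hr

4.5 hours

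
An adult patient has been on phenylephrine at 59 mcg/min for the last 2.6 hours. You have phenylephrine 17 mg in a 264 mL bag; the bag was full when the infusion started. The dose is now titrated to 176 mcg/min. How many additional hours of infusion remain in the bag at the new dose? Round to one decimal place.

0.7 hours

Initial rate:
59 mcg/min × 60 min/hr = 3540 mcg/hr
Concentration = 17 mg ÷ 264 mL = 0.06439394 mg/mL = 64.39394 mcg/mL
Rate = 3540 mcg/hr ÷ 64.39394 mcg/mL = 54.97412 mL/hr
Volume infused so far = 54.97412 mL/hr × 2.6 hr = 142.9327 mL
Volume remaining = 264 − 142.9327 = 121.0673 mL
New rate:
176 mcg/min × 60 min/hr = 10560 mcg/hr
Rate = 10560 mcg/hr ÷ 64.39394 mcg/mL = 163.9906 mL/hr
Time remaining = 121.0673 mL ÷ 163.9906 mL/hr = 0.7382576 hr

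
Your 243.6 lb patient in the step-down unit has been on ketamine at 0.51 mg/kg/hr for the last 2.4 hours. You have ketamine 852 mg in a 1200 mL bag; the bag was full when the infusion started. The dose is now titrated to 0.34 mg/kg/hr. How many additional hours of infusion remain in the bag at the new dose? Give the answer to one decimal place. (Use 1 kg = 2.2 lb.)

19.0 hours

Initial rate:
Weight = 243.6 lb ÷ 2.2 lb/kg = 110.7273 kg
Dose = 0.51 mg/kg/hr × 110.7273 kg = 56.47091 mg/hr
Concentration = 852 mg ÷ 1200 mL = 0.71 mg/mL
Rate = 56.47091 mg/hr ÷ 0.71 mg/mL = 79.53649 mL/hr
Volume infused so far = 79.53649 mL/hr × 2.4 hr = 190.8876 mL
Volume remaining = 1200 − 190.8876 = 1009.112 mL
New rate:
Dose = 0.34 mg/kg/hr × 110.7273 kg = 37.64727 mg/hr
Rate = 37.64727 mg/hr ÷ 0.71 mg/mL = 53.02433 mL/hr
Time remaining = 1009.112 mL ÷ 53.02433 mL/hr = 19.03112 hr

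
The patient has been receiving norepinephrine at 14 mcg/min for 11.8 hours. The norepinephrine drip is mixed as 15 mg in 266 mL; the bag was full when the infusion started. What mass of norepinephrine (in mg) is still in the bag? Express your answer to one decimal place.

14 mcg/min × 60 min/hr = 840 mcg/hr
Concentration = 15 mg ÷ 266 mL = 0.05639098 mg/mL = 56.39098 mcg/mL
Rate = 840 mcg/hr ÷ 56.39098 mcg/mL = 14.896 mL/hr
Volume infused = 14.896 mL/hr × 11.8 hr = 175.7728 mL
Volume remaining = 266 − 175.7728 = 90.2272 mL
Drug remaining = 90.2272 mL × 56.39098 mcg/mL = 5088 mcg = 5.088 mg

5.1 mg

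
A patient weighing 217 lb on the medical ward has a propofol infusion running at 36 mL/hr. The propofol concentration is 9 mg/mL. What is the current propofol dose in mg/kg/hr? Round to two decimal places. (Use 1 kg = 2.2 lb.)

3.28 mg/kg/hr

Weight = 217 lb ÷ 2.2 lb/kg = 98.63636 kg
Drug rate = 36 mL/hr × 9 mg/mL = 324 mg/hr
324 mg/hr ÷ 98.63636 kg = 3.284793 mg/kg/hr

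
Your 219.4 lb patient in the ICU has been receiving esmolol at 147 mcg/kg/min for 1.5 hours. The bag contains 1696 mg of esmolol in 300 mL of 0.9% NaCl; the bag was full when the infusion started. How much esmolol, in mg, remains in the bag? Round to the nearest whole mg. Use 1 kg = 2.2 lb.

Weight = 219.4 lb ÷ 2.2 lb/kg = 99.72727 kg
Dose = 147 mcg/kg/min × 99.72727 kg = 14659.91 mcg/min
14659.91 mcg/min × 60 min/hr = 879594.5 mcg/hr
Concentration = 1696 mg ÷ 300 mL = 5.653333 mg/mL = 5653.333 mcg/mL
Rate = 879594.5 mcg/hr ÷ 5653.333 mcg/mL = 155.5887 mL/hr
Volume infused = 155.5887 mL/hr × 1.5 hr = 233.383 mL
Volume remaining = 300 − 233.383 = 66.61701 mL
Drug remaining = 66.61701 mL × 5653.333 mcg/mL = 376608.2 mcg = 376.6082 mg

377 mg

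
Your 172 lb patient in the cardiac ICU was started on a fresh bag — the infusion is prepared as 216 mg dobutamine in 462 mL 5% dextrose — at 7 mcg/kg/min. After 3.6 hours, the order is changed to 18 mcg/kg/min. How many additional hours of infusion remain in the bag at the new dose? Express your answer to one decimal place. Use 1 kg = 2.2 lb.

1.2 hours

Initial rate:
Weight = 172 lb ÷ 2.2 lb/kg = 78.18182 kg
Dose = 7 mcg/kg/min × 78.18182 kg = 547.2727 mcg/min
547.2727 mcg/min × 60 min/hr = 32836.36 mcg/hr
Concentration = 216 mg ÷ 462 mL = 0.4675325 mg/mL = 467.5325 mcg/mL
Rate = 32836.36 mcg/hr ÷ 467.5325 mcg/mL = 70.23333 mL/hr
Volume infused so far = 70.23333 mL/hr × 3.6 hr = 252.84 mL
Volume remaining = 462 − 252.84 = 209.16 mL
New rate:
Dose = 18 mcg/kg/min × 78.18182 kg = 1407.273 mcg/min
1407.273 mcg/min × 60 min/hr = 84436.36 mcg/hr
Rate = 84436.36 mcg/hr ÷ 467.5325 mcg/mL = 180.6 mL/hr
Time remaining = 209.16 mL ÷ 180.6 mL/hr = 1.15814 hr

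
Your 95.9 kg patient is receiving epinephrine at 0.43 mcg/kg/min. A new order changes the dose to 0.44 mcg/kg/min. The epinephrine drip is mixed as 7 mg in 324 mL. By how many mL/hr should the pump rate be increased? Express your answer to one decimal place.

2.7 mL/hr

At the current dose:
Dose = 0.43 mcg/kg/min × 95.9 kg = 41.237 mcg/min
41.237 mcg/min × 60 min/hr = 2474.22 mcg/hr
Concentration = 7 mg ÷ 324 mL = 0.02160494 mg/mL = 21.60494 mcg/mL
Rate = 2474.22 mcg/hr ÷ 21.60494 mcg/mL = 114.521 mL/hr
At the new dose:
Dose = 0.44 mcg/kg/min × 95.9 kg = 42.196 mcg/min
42.196 mcg/min × 60 min/hr = 2531.76 mcg/hr
Rate = 2531.76 mcg/hr ÷ 21.60494 mcg/mL = 117.1843 mL/hr
Change = 117.1843 − 114.521 = 2.66328 mL/hr → 2.66328 mL/hr increase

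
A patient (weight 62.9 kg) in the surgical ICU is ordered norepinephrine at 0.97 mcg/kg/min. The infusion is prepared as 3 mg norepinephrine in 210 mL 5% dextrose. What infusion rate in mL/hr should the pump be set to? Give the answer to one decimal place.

256.3 mL/hr

Dose = 0.97 mcg/kg/min × 62.9 kg = 61.013 mcg/min
61.013 mcg/min × 60 min/hr = 3660.78 mcg/hr
Concentration = 3 mg ÷ 210 mL = 0.01428571 mg/mL = 14.28571 mcg/mL
Rate = 3660.78 mcg/hr ÷ 14.28571 mcg/mL = 256.2546 mL/hr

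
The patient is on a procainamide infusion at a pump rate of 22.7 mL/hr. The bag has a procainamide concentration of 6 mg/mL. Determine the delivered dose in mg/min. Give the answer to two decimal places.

Drug rate = 22.7 mL/hr × 6 mg/mL = 136.2 mg/hr
136.2 mg/hr ÷ 60 min/hr = 2.27 mg/min

2.27 mg/min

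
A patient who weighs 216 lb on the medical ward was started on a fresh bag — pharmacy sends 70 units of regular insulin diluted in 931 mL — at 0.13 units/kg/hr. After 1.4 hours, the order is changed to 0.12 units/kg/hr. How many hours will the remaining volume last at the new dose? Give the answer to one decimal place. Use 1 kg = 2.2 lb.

4.4 hours

Initial rate:
Weight = 216 lb ÷ 2.2 lb/kg = 98.18182 kg
Dose = 0.13 units/kg/hr × 98.18182 kg = 12.76364 units/hr
Concentration = 70 units ÷ 931 mL = 0.07518797 units/mL
Rate = 12.76364 units/hr ÷ 0.07518797 units/mL = 169.7564 mL/hr
Volume infused so far = 169.7564 mL/hr × 1.4 hr = 237.6589 mL
Volume remaining = 931 − 237.6589 = 693.3411 mL
New rate:
Dose = 0.12 units/kg/hr × 98.18182 kg = 11.78182 units/hr
Rate = 11.78182 units/hr ÷ 0.07518797 units/mL = 156.6982 mL/hr
Time remaining = 693.3411 mL ÷ 156.6982 mL/hr = 4.424691 hr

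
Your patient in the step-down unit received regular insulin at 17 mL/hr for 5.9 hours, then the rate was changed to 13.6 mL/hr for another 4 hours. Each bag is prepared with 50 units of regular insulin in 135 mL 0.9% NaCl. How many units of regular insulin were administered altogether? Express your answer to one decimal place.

57.3 units

Concentration = 50 units ÷ 135 mL = 0.3703704 units/mL
Stage 1: 17 mL/hr × 5.9 hr = 100.3 mL → 100.3 mL × 0.3703704 units/mL = 37.14815 units
Stage 2: 13.6 mL/hr × 4 hr = 54.4 mL → 54.4 mL × 0.3703704 units/mL = 20.14815 units
Total = 37.14815 + 20.14815 = 57.2963 units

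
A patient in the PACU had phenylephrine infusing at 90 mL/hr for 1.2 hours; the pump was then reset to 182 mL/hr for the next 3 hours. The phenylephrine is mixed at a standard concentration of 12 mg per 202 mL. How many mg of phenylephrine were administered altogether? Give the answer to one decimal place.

38.9 mg

Concentration = 12 mg ÷ 202 mL = 0.05940594 mg/mL
Stage 1: 90 mL/hr × 1.2 hr = 108 mL → 108 mL × 0.05940594 mg/mL = 6.415842 mg
Stage 2: 182 mL/hr × 3 hr = 546 mL → 546 mL × 0.05940594 mg/mL = 32.43564 mg
Total = 6.415842 + 32.43564 = 38.85149 mg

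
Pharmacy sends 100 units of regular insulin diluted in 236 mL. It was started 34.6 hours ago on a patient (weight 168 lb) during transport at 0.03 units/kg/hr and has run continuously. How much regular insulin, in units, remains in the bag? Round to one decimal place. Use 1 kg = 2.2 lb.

Weight = 168 lb ÷ 2.2 lb/kg = 76.36364 kg
Dose = 0.03 units/kg/hr × 76.36364 kg = 2.290909 units/hr
Concentration = 100 units ÷ 236 mL = 0.4237288 units/mL
Rate = 2.290909 units/hr ÷ 0.4237288 units/mL = 5.406545 mL/hr
Volume infused = 5.406545 mL/hr × 34.6 hr = 187.0665 mL
Volume remaining = 236 − 187.0665 = 48.93353 mL
Drug remaining = 48.93353 mL × 0.4237288 units/mL = 20.73455 units

20.7 units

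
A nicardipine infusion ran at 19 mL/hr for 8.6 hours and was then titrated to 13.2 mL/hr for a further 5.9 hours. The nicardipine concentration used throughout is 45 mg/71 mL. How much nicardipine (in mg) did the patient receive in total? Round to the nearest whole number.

Concentration = 45 mg ÷ 71 mL = 0.6338028 mg/mL
Stage 1: 19 mL/hr × 8.6 hr = 163.4 mL → 163.4 mL × 0.6338028 mg/mL = 103.5634 mg
Stage 2: 13.2 mL/hr × 5.9 hr = 77.88 mL → 77.88 mL × 0.6338028 mg/mL = 49.36056 mg
Total = 103.5634 + 49.36056 = 152.9239 mg

153 mg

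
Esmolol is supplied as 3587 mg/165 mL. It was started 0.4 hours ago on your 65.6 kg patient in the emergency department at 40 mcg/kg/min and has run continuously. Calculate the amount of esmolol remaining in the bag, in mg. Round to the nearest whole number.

Dose = 40 mcg/kg/min × 65.6 kg = 2624 mcg/min
2624 mcg/min × 60 min/hr = 157440 mcg/hr
Concentration = 3587 mg ÷ 165 mL = 21.73939 mg/mL = 21739.39 mcg/mL
Rate = 157440 mcg/hr ÷ 21739.39 mcg/mL = 7.242152 mL/hr
Volume infused = 7.242152 mL/hr × 0.4 hr = 2.896861 mL
Volume remaining = 165 − 2.896861 = 162.1031 mL
Drug remaining = 162.1031 mL × 21739.39 mcg/mL = 3524024 mcg = 3524.024 mg

3524 mg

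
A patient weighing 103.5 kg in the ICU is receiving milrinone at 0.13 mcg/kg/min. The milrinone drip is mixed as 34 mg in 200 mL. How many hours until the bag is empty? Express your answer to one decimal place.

42.1 hours

Dose = 0.13 mcg/kg/min × 103.5 kg = 13.455 mcg/min
13.455 mcg/min × 60 min/hr = 807.3 mcg/hr
Concentration = 34 mg ÷ 200 mL = 0.17 mg/mL = 170 mcg/mL
Rate = 807.3 mcg/hr ÷ 170 mcg/mL = 4.748824 mL/hr
Duration = 200 mL ÷ 4.748824 mL/hr = 42.11569 hr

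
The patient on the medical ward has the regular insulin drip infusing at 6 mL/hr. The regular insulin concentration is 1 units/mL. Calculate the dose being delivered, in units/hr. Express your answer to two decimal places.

Drug rate = 6 mL/hr × 1 units/mL = 6 units/hr

6.00 units/hr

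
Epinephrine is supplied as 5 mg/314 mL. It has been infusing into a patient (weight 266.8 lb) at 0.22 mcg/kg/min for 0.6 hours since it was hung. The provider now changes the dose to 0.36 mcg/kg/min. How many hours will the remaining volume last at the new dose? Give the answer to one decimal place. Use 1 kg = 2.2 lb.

1.5 hours

Initial rate:
Weight = 266.8 lb ÷ 2.2 lb/kg = 121.2727 kg
Dose = 0.22 mcg/kg/min × 121.2727 kg = 26.68 mcg/min
26.68 mcg/min × 60 min/hr = 1600.8 mcg/hr
Concentration = 5 mg ÷ 314 mL = 0.01592357 mg/mL = 15.92357 mcg/mL
Rate = 1600.8 mcg/hr ÷ 15.92357 mcg/mL = 100.5302 mL/hr
Volume infused so far = 100.5302 mL/hr × 0.6 hr = 60.31814 mL
Volume remaining = 314 − 60.31814 = 253.6819 mL
New rate:
Dose = 0.36 mcg/kg/min × 121.2727 kg = 43.65818 mcg/min
43.65818 mcg/min × 60 min/hr = 2619.491 mcg/hr
Rate = 2619.491 mcg/hr ÷ 15.92357 mcg/mL = 164.504 mL/hr
Time remaining = 253.6819 mL ÷ 164.504 mL/hr = 1.542101 hr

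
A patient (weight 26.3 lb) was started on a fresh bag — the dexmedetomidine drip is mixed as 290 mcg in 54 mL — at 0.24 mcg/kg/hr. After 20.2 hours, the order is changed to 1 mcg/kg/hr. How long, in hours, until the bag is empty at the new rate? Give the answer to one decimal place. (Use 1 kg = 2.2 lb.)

19.4 hours

Initial rate:
Weight = 26.3 lb ÷ 2.2 lb/kg = 11.95455 kg
Dose = 0.24 mcg/kg/hr × 11.95455 kg = 2.869091 mcg/hr
Concentration = 290 mcg ÷ 54 mL = 5.37037 mcg/mL
Rate = 2.869091 mcg/hr ÷ 5.37037 mcg/mL = 0.5342445 mL/hr
Volume infused so far = 0.5342445 mL/hr × 20.2 hr = 10.79174 mL
Volume remaining = 54 − 10.79174 = 43.20826 mL
New rate:
Dose = 1 mcg/kg/hr × 11.95455 kg = 11.95455 mcg/hr
Rate = 11.95455 mcg/hr ÷ 5.37037 mcg/mL = 2.226019 mL/hr
Time remaining = 43.20826 mL ÷ 2.226019 mL/hr = 19.41056 hr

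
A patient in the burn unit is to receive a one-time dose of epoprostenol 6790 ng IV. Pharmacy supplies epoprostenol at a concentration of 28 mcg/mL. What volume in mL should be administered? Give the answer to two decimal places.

Concentration = 28 mcg/mL = 28000 ng/mL
Volume = 6790 ng ÷ 28000 ng/mL = 0.2425 mL

0.24 mL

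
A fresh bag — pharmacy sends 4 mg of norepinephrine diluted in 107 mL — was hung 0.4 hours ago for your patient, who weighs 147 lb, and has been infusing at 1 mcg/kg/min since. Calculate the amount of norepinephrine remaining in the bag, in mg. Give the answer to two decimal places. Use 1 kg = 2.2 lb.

Weight = 147 lb ÷ 2.2 lb/kg = 66.81818 kg
Dose = 1 mcg/kg/min × 66.81818 kg = 66.81818 mcg/min
66.81818 mcg/min × 60 min/hr = 4009.091 mcg/hr
Concentration = 4 mg ÷ 107 mL = 0.03738318 mg/mL = 37.38318 mcg/mL
Rate = 4009.091 mcg/hr ÷ 37.38318 mcg/mL = 107.2432 mL/hr
Volume infused = 107.2432 mL/hr × 0.4 hr = 42.89727 mL
Volume remaining = 107 − 42.89727 = 64.10273 mL
Drug remaining = 64.10273 mL × 37.38318 mcg/mL = 2396.364 mcg = 2.396364 mg

2.40 mg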